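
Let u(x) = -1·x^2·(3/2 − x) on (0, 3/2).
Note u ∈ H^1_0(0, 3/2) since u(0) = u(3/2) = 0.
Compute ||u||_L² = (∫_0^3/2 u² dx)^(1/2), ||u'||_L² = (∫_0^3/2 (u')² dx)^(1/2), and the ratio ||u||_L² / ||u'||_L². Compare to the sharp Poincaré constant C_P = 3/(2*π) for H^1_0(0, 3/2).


||u||_L² / ||u'||_L² = 3*sqrt(14)/28 < C_P = 3/(2*π).

u(x) = -1·x^2·(3/2 − x), so u'(x) = 3*x*(x - 1).
u(x) = -1·x^2·(3/2 − x) vanishes at x = 0 and x = 3/2, so u ∈ H^1_0(0, 3/2). Differentiate via the product rule and integrate the resulting polynomials term by term.
  ∫_0^3/2 u² dx = ∫_0^3/2 (x^6 - 3*x^5 + 9*x^4/4) dx. Term by term:
    ∫_0^3/2 x^6 dx = 2187/896;  ∫_0^3/2 -3*x^5 dx = -729/128;  ∫_0^3/2 9*x^4/4 dx = 2187/640.
  Sum: 2187/896 − 729/128 + 2187/640 = 729/4480.
  ∫_0^3/2 (u')² dx = ∫_0^3/2 (9*x^4 - 18*x^3 + 9*x^2) dx. Term by term:
    ∫_0^3/2 9*x^4 dx = 2187/160;  ∫_0^3/2 -18*x^3 dx = -729/32;  ∫_0^3/2 9*x^2 dx = 81/8.
  Sum: 2187/160 − 729/32 + 81/8 = 81/80.
∫_0^3/2 u² dx = 729/4480, so ||u||_L² = 27*sqrt(70)/560.
∫_0^3/2 (u')² dx = 81/80, so ||u'||_L² = 9*sqrt(5)/20.
Ratio ||u||_L² / ||u'||_L² = 3*sqrt(14)/28.
Sharp Poincaré constant on H^1_0(0, 3/2) is C_P = L/π = 3/(2*π), achieved by sin(2*π/3·x).
A polynomial bump cannot attain the sharp Poincaré constant (only the first sine eigenfunction does), so the ratio is strictly less than C_P, consistent with ||u||_L² ≤ C_P ||u'||_L².


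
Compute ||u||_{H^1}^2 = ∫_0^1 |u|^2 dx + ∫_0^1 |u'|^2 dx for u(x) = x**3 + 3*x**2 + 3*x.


||u||_{H^1}^2 = 4721/70

The H^1 norm (squared) on an interval (0, L) is
  ||u||_{H^1}^2 = ∫_0^L u(x)^2 dx + ∫_0^L u'(x)^2 dx.
Compute u'(x) = 3*x**2 + 6*x + 3.
Then u(x)^2 = x**6 + 6*x**5 + 15*x**4 + 18*x**3 + 9*x**2 and u'(x)^2 = 9*x**4 + 36*x**3 + 54*x**2 + 36*x + 9.
Integrate each monomial from 0 to 1 using ∫_0^1 c·x^n dx = c·1^(n+1)/(n+1):
  ∫_0^1 u(x)^2 dx = ∫_0^1 (x^6 + 6*x^5 + 15*x^4 + 18*x^3 + 9*x^2) dx. Term by term:
    ∫_0^1 x^6 dx = 1/7;  ∫_0^1 6*x^5 dx = 1;  ∫_0^1 15*x^4 dx = 3;
    ∫_0^1 18*x^3 dx = 9/2;  ∫_0^1 9*x^2 dx = 3.
  Sum: 1/7 + 1 + 3 + 9/2 + 3 = 163/14.
  ∫_0^1 u'(x)^2 dx = ∫_0^1 (9*x^4 + 36*x^3 + 54*x^2 + 36*x + 9) dx. Term by term:
    ∫_0^1 9*x^4 dx = 9/5;  ∫_0^1 36*x^3 dx = 9;  ∫_0^1 54*x^2 dx = 18;
    ∫_0^1 36*x dx = 18;  ∫_0^1 9 dx = 9.
  Sum: 9/5 + 9 + 18 + 18 + 9 = 279/5.
Adding: ||u||_{H^1}^2 = 163/14 + 279/5 = 4721/70.


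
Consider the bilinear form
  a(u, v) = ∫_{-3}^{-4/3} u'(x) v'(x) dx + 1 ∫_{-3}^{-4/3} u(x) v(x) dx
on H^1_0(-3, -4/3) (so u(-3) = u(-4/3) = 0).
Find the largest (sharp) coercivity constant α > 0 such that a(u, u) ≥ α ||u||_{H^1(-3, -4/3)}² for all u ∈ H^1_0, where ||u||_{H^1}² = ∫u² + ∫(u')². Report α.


α = 1

Coercivity of a(·,·) on H^1_0(-3, -4/3) means a(u, u) ≥ α ||u||_{H^1}² for every u ∈ H^1_0.
The interval has length L = 5/3, and Poincaré/coercivity depend only on L. Here a(u, u) = ∫(u')² + (1)·∫u².
Here c = 1 ≥ 1, so a(u,u) = ∫(u')² + c∫u² ≥ ∫(u')² + ∫u² = ||u||_{H^1}², i.e. α = 1 works. No larger α is possible: a(u,u) ≥ α||u||_{H^1}² means (1−α)∫(u')² ≥ (α−c)∫u², and for the modes u_n = sin(nπ(x−x₀)/L) (x₀ the left endpoint) one has ∫u_n²/∫(u_n')² = (L/(nπ))² → 0, so a(u_n,u_n)/||u_n||_{H^1}² → 1. Hence the optimal constant is α = 1.
Therefore α = 1.


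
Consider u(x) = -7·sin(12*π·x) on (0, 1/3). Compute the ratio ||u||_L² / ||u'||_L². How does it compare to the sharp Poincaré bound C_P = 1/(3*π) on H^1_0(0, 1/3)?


||u||_L² / ||u'||_L² = 1/(12*π) < C_P = 1/(3*π).

u(x) = -7·sin(12*π·x), so u'(x) = -84*π*cos(12*π*x).
Writing u(x) = A·sin(kπx/L) with A = -7 and k = 4, use ∫_0^L sin²(kπx/L) dx = L/2 and ∫_0^L cos²(kπx/L) dx = L/2.
u² = 49·sin²(12*π·x) and (u')² = 7056*π^2·cos²(12*π·x), and each of sin², cos² integrates to L/2 = 1/6 over (0, 1/3).
∫_0^1/3 u² dx = 49/6, so ||u||_L² = 7*sqrt(6)/6.
∫_0^1/3 (u')² dx = 1176*π^2, so ||u'||_L² = 14*sqrt(6)*π.
Ratio ||u||_L² / ||u'||_L² = 1/(12*π).
Sharp Poincaré constant on H^1_0(0, 1/3) is C_P = L/π = 1/(3*π), achieved by sin(3*π·x).
This is the k = 4 harmonic; the ratio L/(kπ) is strictly less than C_P = L/π, consistent with the sharp inequality ||u||_L² ≤ C_P ||u'||_L².


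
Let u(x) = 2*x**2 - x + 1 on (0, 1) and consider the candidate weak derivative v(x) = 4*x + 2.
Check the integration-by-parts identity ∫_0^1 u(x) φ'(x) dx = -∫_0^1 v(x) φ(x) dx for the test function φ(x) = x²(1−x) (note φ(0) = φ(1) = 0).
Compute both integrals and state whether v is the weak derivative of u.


LHS = -7/60, RHS = -11/30. No, v is not the weak derivative of u.

u(x) = 2*x**2 - x + 1, classical derivative u'(x) = 4*x - 1.
φ(x) = x²(1−x), so φ'(x) = x*(2 - 3*x).
Note φ(0) = φ(1) = 0, so the boundary term u·φ vanishes.
LHS = ∫_0^1 u(x) φ'(x) dx = ∫_0^1 (-6*x^4 + 7*x^3 - 5*x^2 + 2*x) dx. Term by term:
  ∫_0^1 -6*x^4 dx = -6/5;  ∫_0^1 7*x^3 dx = 7/4;  ∫_0^1 -5*x^2 dx = -5/3;
  ∫_0^1 2*x dx = 1.
Sum: -6/5 + 7/4 − 5/3 + 1 = -7/60.
So LHS = -7/60.
∫_0^1 v(x) φ(x) dx = ∫_0^1 (-4*x^4 + 2*x^3 + 2*x^2) dx. Term by term:
  ∫_0^1 -4*x^4 dx = -4/5;  ∫_0^1 2*x^3 dx = 1/2;  ∫_0^1 2*x^2 dx = 2/3.
Sum: -4/5 + 1/2 + 2/3 = 11/30.
So RHS = -∫_0^1 v(x) φ(x) dx = -11/30.
LHS − RHS = 1/4 ≠ 0, so the identity fails.
(For a valid weak derivative the identity must hold for EVERY test function, in particular this one. The failure shows v is NOT the weak derivative of u.)
Correct weak derivative would be u'(x) = 4*x - 1.


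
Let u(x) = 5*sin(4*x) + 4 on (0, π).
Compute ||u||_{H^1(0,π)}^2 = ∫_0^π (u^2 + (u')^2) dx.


||u||_{H^1(0,π)}^2 = 457*π/2

u'(x) = 20*cos(4*x).
Expand u² and (u')² and integrate term by term on (0, π), using: for integers n ≥ 1, ∫_0^π sin²(nx) dx = ∫_0^π cos²(nx) dx = π/2; for n ≠ n', ∫_0^π sin(nx)sin(n'x) dx = ∫_0^π cos(nx)cos(n'x) dx = 0; and by product-to-sum, ∫_0^π sin(nx)cos(n'x) dx = ½∫_0^π [sin((n+n')x) + sin((n−n')x)] dx, which is 0 when n+n' is even and 2n/(n²−n'²) when n+n' is odd (it need not vanish on (0, π)). For the constant mode: ∫_0^π 1 dx = π, ∫_0^π cos(nx) dx = 0, ∫_0^π sin(nx) dx = (1−(−1)^n)/n.
  u² squared terms: (4)²·∫1 dx = 16·π = 16*π;  (5)²·∫sin(4x)² dx = 25·π/2 = 25*π/2.
  u² cross terms: 2·(4)·(5)·∫1·sin(4x) dx = 40·(0) = 0.
  So ∫_0^π u² dx = 16*π + 25*π/2 + 0 = 57*π/2.
  (u')² squared terms: (20)²·∫cos(4x)² dx = 400·π/2 = 200*π.
  So ∫_0^π (u')² dx = 200*π.
||u||_{H^1}^2 = (57*π/2) + (200*π) = 457*π/2.


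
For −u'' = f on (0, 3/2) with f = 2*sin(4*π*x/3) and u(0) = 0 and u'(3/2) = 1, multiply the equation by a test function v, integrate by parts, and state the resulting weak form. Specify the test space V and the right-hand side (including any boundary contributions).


V = {v ∈ H^1(0, 3/2) : v(0) = 0} (test functions vanish at x = 0 where u is specified); weak form: ∫_0^3/2 u'v' dx = ∫_0^3/2 (2*sin(4*π*x/3)) v dx + v(3/2) for all v ∈ V.

Multiply both sides by a test function v and integrate from 0 to 3/2:
  ∫_0^3/2 −u''(x) v(x) dx = ∫_0^3/2 f(x) v(x) dx.
Integrate the LHS by parts once:
  ∫_0^3/2 −u'' v dx = −[u'(x) v(x)]_0^3/2 + ∫_0^3/2 u'(x) v'(x) dx.
Thus ∫_0^3/2 u'(x) v'(x) dx = ∫_0^3/2 f(x) v(x) dx + [u'(x) v(x)]_0^3/2.
Choose V so that boundary terms are either known or forced to vanish.
Mixed BC: u(0) = 0 (Dirichlet) and u'(3/2) = 1 (Neumann). Define V = {v ∈ H^1(0, 3/2) : v(0) = 0}. Then [u' v]_0^3/2 = u'(3/2)·v(3/2) − u'(0)·0 = v(3/2).
Weak formulation: find u (satisfying any essential BC) such that ∫_0^3/2 u'(x) v'(x) dx = ∫_0^3/2 f v dx + v(3/2) for all v ∈ V (Dirichlet at 0 absorbed into V; Neumann datum at x = 3/2 contributes the boundary term).
Substituting f(x) = 2*sin(4*π*x/3), the right-hand side is ∫_0^3/2 (2*sin(4*π*x/3)) v dx + v(3/2).


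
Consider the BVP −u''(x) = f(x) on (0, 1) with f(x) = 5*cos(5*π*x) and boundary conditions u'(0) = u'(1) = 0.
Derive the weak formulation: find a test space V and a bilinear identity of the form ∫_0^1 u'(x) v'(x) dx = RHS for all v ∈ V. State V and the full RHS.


V = H^1(0, 1) (no boundary constraint on v; u is determined up to an additive constant); weak form: ∫_0^1 u'v' dx = ∫_0^1 (5*cos(5*π*x)) v dx for all v ∈ V.

Multiply both sides by a test function v and integrate from 0 to 1:
  ∫_0^1 −u''(x) v(x) dx = ∫_0^1 f(x) v(x) dx.
Integrate the LHS by parts once:
  ∫_0^1 −u'' v dx = −[u'(x) v(x)]_0^1 + ∫_0^1 u'(x) v'(x) dx.
Thus ∫_0^1 u'(x) v'(x) dx = ∫_0^1 f(x) v(x) dx + [u'(x) v(x)]_0^1.
Choose V so that boundary terms are either known or forced to vanish.
u has homogeneous Neumann: u'(0) = u'(1) = 0. So [u' v]_0^1 = 0·v(1) − 0·v(0) = 0 for any v; take V = H^1(0, 1).
Weak formulation: find u (satisfying any essential BC) such that ∫_0^1 u'(x) v'(x) dx = ∫_0^1 f v dx for all v ∈ V (homogeneous Neumann, so boundary terms vanish).
Substituting f(x) = 5*cos(5*π*x), the right-hand side is ∫_0^1 (5*cos(5*π*x)) v dx.
Compatibility check (pure Neumann): taking v ≡ 1 ∈ V gives 0 = ∫_0^1 f dx + (0) − (0), i.e. ∫_0^1 f dx must equal u'(0) − u'(1) = 0. Indeed ∫_0^1 (5*cos(5*π*x)) dx = 0, so the data are compatible. The solution is then unique only up to an additive constant (fix it e.g. by requiring ∫_0^1 u dx = 0).


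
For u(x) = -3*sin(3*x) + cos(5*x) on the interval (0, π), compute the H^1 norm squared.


||u||_{H^1(0,π)}^2 = 58*π

u'(x) = -5*sin(5*x) - 9*cos(3*x).
Expand u² and (u')² and integrate term by term on (0, π), using: for integers n ≥ 1, ∫_0^π sin²(nx) dx = ∫_0^π cos²(nx) dx = π/2; for n ≠ n', ∫_0^π sin(nx)sin(n'x) dx = ∫_0^π cos(nx)cos(n'x) dx = 0; and by product-to-sum, ∫_0^π sin(nx)cos(n'x) dx = ½∫_0^π [sin((n+n')x) + sin((n−n')x)] dx, which is 0 when n+n' is even and 2n/(n²−n'²) when n+n' is odd (it need not vanish on (0, π)).
  u² squared terms: (-3)²·∫sin(3x)² dx = 9·π/2 = 9*π/2;  (1)²·∫cos(5x)² dx = 1·π/2 = π/2.
  u² cross terms: 2·(-3)·(1)·∫sin(3x)·cos(5x) dx = -6·(0) = 0.
  So ∫_0^π u² dx = 9*π/2 + π/2 + 0 = 5*π.
  (u')² squared terms: (-9)²·∫cos(3x)² dx = 81·π/2 = 81*π/2;  (-5)²·∫sin(5x)² dx = 25·π/2 = 25*π/2.
  (u')² cross terms: 2·(-9)·(-5)·∫cos(3x)·sin(5x) dx = 90·(0) = 0.
  So ∫_0^π (u')² dx = 81*π/2 + 25*π/2 + 0 = 53*π.
||u||_{H^1}^2 = (5*π) + (53*π) = 58*π.


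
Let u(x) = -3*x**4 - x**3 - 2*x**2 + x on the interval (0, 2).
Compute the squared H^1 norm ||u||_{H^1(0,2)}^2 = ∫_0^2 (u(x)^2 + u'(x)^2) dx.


||u||_{H^1}^2 = 175198/35

The H^1 norm (squared) on an interval (0, L) is
  ||u||_{H^1}^2 = ∫_0^L u(x)^2 dx + ∫_0^L u'(x)^2 dx.
Compute u'(x) = -12*x**3 - 3*x**2 - 4*x + 1.
Then u(x)^2 = 9*x**8 + 6*x**7 + 13*x**6 - 2*x**5 + 2*x**4 - 4*x**3 + x**2 and u'(x)^2 = 144*x**6 + 72*x**5 + 105*x**4 + 10*x**2 - 8*x + 1.
Integrate each monomial from 0 to 2 using ∫_0^2 c·x^n dx = c·2^(n+1)/(n+1):
  ∫_0^2 u(x)^2 dx = ∫_0^2 (9*x^8 + 6*x^7 + 13*x^6 - 2*x^5 + 2*x^4 - 4*x^3 + x^2) dx. Term by term:
    ∫_0^2 9*x^8 dx = 512;  ∫_0^2 6*x^7 dx = 192;  ∫_0^2 13*x^6 dx = 1664/7;
    ∫_0^2 -2*x^5 dx = -64/3;  ∫_0^2 2*x^4 dx = 64/5;  ∫_0^2 -4*x^3 dx = -16;
    ∫_0^2 x^2 dx = 8/3.
  Sum: 512 + 192 + 1664/7 − 64/3 + 64/5 − 16 + 8/3 = 96584/105.
  ∫_0^2 u'(x)^2 dx = ∫_0^2 (144*x^6 + 72*x^5 + 105*x^4 + 10*x^2 - 8*x + 1) dx. Term by term:
    ∫_0^2 144*x^6 dx = 18432/7;  ∫_0^2 72*x^5 dx = 768;  ∫_0^2 105*x^4 dx = 672;
    ∫_0^2 10*x^2 dx = 80/3;  ∫_0^2 -8*x dx = -16;  ∫_0^2 1 dx = 2.
  Sum: 18432/7 + 768 + 672 + 80/3 − 16 + 2 = 85802/21.
Adding: ||u||_{H^1}^2 = 96584/105 + 85802/21 = 175198/35.


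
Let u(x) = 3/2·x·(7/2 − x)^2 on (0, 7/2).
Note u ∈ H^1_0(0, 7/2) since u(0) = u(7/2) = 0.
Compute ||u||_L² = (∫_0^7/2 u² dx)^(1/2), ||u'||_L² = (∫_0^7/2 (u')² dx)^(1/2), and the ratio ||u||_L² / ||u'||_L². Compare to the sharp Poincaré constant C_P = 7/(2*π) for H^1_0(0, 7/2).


||u||_L² / ||u'||_L² = sqrt(14)/4 < C_P = 7/(2*π).

u(x) = 3/2·x·(7/2 − x)^2, so u'(x) = 9*x^2/2 - 21*x + 147/8.
u(x) = 3/2·x·(7/2 − x)^2 vanishes at x = 0 and x = 7/2, so u ∈ H^1_0(0, 7/2). Differentiate via the product rule and integrate the resulting polynomials term by term.
  ∫_0^7/2 u² dx = ∫_0^7/2 (9*x^6/4 - 63*x^5/2 + 1323*x^4/8 - 3087*x^3/8 + 21609*x^2/64) dx. Term by term:
    ∫_0^7/2 9*x^6/4 dx = 1058841/512;  ∫_0^7/2 -63*x^5/2 dx = -2470629/256;  ∫_0^7/2 1323*x^4/8 dx = 22235661/1280;
    ∫_0^7/2 -3087*x^3/8 dx = -7411887/512;  ∫_0^7/2 21609*x^2/64 dx = 2470629/512.
  Sum: 1058841/512 − 2470629/256 + 22235661/1280 − 7411887/512 + 2470629/512 = 352947/2560.
  ∫_0^7/2 (u')² dx = ∫_0^7/2 (81*x^4/4 - 189*x^3 + 4851*x^2/8 - 3087*x/4 + 21609/64) dx. Term by term:
    ∫_0^7/2 81*x^4/4 dx = 1361367/640;  ∫_0^7/2 -189*x^3 dx = -453789/64;  ∫_0^7/2 4851*x^2/8 dx = 554631/64;
    ∫_0^7/2 -3087*x/4 dx = -151263/32;  ∫_0^7/2 21609/64 dx = 151263/128.
  Sum: 1361367/640 − 453789/64 + 554631/64 − 151263/32 + 151263/128 = 50421/320.
∫_0^7/2 u² dx = 352947/2560, so ||u||_L² = 343*sqrt(30)/160.
∫_0^7/2 (u')² dx = 50421/320, so ||u'||_L² = 49*sqrt(105)/40.
Ratio ||u||_L² / ||u'||_L² = sqrt(14)/4.
Sharp Poincaré constant on H^1_0(0, 7/2) is C_P = L/π = 7/(2*π), achieved by sin(2*π/7·x).
A polynomial bump cannot attain the sharp Poincaré constant (only the first sine eigenfunction does), so the ratio is strictly less than C_P, consistent with ||u||_L² ≤ C_P ||u'||_L².


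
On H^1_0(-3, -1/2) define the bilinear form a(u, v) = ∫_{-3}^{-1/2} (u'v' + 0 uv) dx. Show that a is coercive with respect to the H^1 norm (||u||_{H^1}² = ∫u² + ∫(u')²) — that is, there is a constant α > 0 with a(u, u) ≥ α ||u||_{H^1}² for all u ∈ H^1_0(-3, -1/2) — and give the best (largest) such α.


α = 4*π^2/(25 + 4*π^2)

Coercivity of a(·,·) on H^1_0(-3, -1/2) means a(u, u) ≥ α ||u||_{H^1}² for every u ∈ H^1_0.
The interval has length L = 5/2, and Poincaré/coercivity depend only on L. Here a(u, u) = ∫(u')² + (0)·∫u².
Here c = 0, so a(u,u) = ∫(u')² alone. The condition a(u,u) ≥ α||u||_{H^1}² reads (1−α)∫(u')² ≥ (α−c)∫u². Any admissible α is ≤ 1 (rapidly oscillating u have ∫u²/∫(u')² → 0), and α = 1 would force 0 ≥ (1−c)∫u², impossible since c < 1; so 1−α > 0. By the sharp Poincaré inequality on H^1_0 of an interval of length L, ∫(u')² ≥ (π/L)²∫u² with equality for the first sine mode sin(π(x−x₀)/L) (x₀ the left endpoint), so the inequality holds for all u iff (1−α)(π/L)² ≥ α − c, i.e. α ≤ ((π/L)² + c)/((π/L)² + 1) = (1 + c(L/π)²)/(1 + (L/π)²). (Direct route, valid since c ≤ 0: Poincaré gives c∫u² ≥ c(L/π)²∫(u')², so a(u,u) ≥ (1 + c(L/π)²)∫(u')², while ||u||_{H^1}² ≤ (1 + (L/π)²)∫(u')²; dividing yields the same α.) With (π/L)² = 4*π^2/25 and c = 0, the largest admissible constant is α = ((π/L)² + c)/((π/L)² + 1).
Simplifying, α = 4*π^2/(25 + 4*π^2).


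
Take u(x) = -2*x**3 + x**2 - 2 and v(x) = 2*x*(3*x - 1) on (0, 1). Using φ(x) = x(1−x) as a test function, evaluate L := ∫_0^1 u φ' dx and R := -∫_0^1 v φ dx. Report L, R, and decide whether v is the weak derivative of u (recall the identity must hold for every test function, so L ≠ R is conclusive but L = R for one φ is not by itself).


LHS = 2/15, RHS = -2/15. No, v is not the weak derivative of u.

u(x) = -2*x**3 + x**2 - 2, classical derivative u'(x) = -6*x**2 + 2*x.
φ(x) = x(1−x), so φ'(x) = 1 - 2*x.
Note φ(0) = φ(1) = 0, so the boundary term u·φ vanishes.
LHS = ∫_0^1 u(x) φ'(x) dx = ∫_0^1 (4*x^4 - 4*x^3 + x^2 + 4*x - 2) dx. Term by term:
  ∫_0^1 4*x^4 dx = 4/5;  ∫_0^1 -4*x^3 dx = -1;  ∫_0^1 x^2 dx = 1/3;
  ∫_0^1 4*x dx = 2;  ∫_0^1 -2 dx = -2.
Sum: 4/5 − 1 + 1/3 + 2 − 2 = 2/15.
So LHS = 2/15.
∫_0^1 v(x) φ(x) dx = ∫_0^1 (-6*x^4 + 8*x^3 - 2*x^2) dx. Term by term:
  ∫_0^1 -6*x^4 dx = -6/5;  ∫_0^1 8*x^3 dx = 2;  ∫_0^1 -2*x^2 dx = -2/3.
Sum: -6/5 + 2 − 2/3 = 2/15.
So RHS = -∫_0^1 v(x) φ(x) dx = -2/15.
LHS − RHS = 4/15 ≠ 0, so the identity fails.
(For a valid weak derivative the identity must hold for EVERY test function, in particular this one. The failure shows v is NOT the weak derivative of u.)
Correct weak derivative would be u'(x) = -6*x**2 + 2*x.


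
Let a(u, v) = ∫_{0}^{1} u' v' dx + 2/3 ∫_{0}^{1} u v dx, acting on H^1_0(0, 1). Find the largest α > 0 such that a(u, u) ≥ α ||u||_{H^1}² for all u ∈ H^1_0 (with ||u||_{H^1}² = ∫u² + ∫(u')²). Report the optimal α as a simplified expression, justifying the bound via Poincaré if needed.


α = (2/3 + π^2)/(1 + π^2)

Coercivity of a(·,·) on H^1_0(0, 1) means a(u, u) ≥ α ||u||_{H^1}² for every u ∈ H^1_0.
The interval has length L = 1, and Poincaré/coercivity depend only on L. Here a(u, u) = ∫(u')² + (2/3)·∫u².
Here 0 < c = 2/3 < 1. The condition a(u,u) ≥ α||u||_{H^1}² reads (1−α)∫(u')² ≥ (α−c)∫u². Any admissible α is ≤ 1 (rapidly oscillating u have ∫u²/∫(u')² → 0), and α = 1 would force 0 ≥ (1−c)∫u², impossible since c < 1; so 1−α > 0. By the sharp Poincaré inequality on H^1_0 of an interval of length L, ∫(u')² ≥ (π/L)²∫u² with equality for the first sine mode sin(π(x−x₀)/L) (x₀ the left endpoint), so the inequality holds for all u iff (1−α)(π/L)² ≥ α − c, i.e. α ≤ ((π/L)² + c)/((π/L)² + 1) = (1 + c(L/π)²)/(1 + (L/π)²). With (π/L)² = π^2 and c = 2/3, the largest admissible constant is α = ((π/L)² + c)/((π/L)² + 1).
Simplifying, α = (2/3 + π^2)/(1 + π^2).


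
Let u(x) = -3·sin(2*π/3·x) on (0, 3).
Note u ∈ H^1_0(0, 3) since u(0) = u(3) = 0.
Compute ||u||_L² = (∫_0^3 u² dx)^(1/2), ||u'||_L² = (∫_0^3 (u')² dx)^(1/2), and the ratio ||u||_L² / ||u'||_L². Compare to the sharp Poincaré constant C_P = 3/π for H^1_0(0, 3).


||u||_L² / ||u'||_L² = 3/(2*π) < C_P = 3/π.

u(x) = -3·sin(2*π/3·x), so u'(x) = -2*π*cos(2*π*x/3).
Writing u(x) = A·sin(kπx/L) with A = -3 and k = 2, use ∫_0^L sin²(kπx/L) dx = L/2 and ∫_0^L cos²(kπx/L) dx = L/2.
u² = 9·sin²(2*π/3·x) and (u')² = 4*π^2·cos²(2*π/3·x), and each of sin², cos² integrates to L/2 = 3/2 over (0, 3).
∫_0^3 u² dx = 27/2, so ||u||_L² = 3*sqrt(6)/2.
∫_0^3 (u')² dx = 6*π^2, so ||u'||_L² = sqrt(6)*π.
Ratio ||u||_L² / ||u'||_L² = 3/(2*π).
Sharp Poincaré constant on H^1_0(0, 3) is C_P = L/π = 3/π, achieved by sin(π/3·x).
This is the k = 2 harmonic; the ratio L/(kπ) is strictly less than C_P = L/π, consistent with the sharp inequality ||u||_L² ≤ C_P ||u'||_L².


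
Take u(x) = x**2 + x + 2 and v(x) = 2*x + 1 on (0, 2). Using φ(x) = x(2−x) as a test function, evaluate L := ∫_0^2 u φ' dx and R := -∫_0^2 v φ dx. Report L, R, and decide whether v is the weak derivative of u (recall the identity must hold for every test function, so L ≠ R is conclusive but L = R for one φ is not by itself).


LHS = -4, RHS = -4. Yes, v = u' weakly.

u(x) = x**2 + x + 2, classical derivative u'(x) = 2*x + 1.
φ(x) = x(2−x), so φ'(x) = 2 - 2*x.
Note φ(0) = φ(2) = 0, so the boundary term u·φ vanishes.
LHS = ∫_0^2 u(x) φ'(x) dx = ∫_0^2 (-2*x^3 - 2*x + 4) dx. Term by term:
  ∫_0^2 -2*x^3 dx = -8;  ∫_0^2 -2*x dx = -4;  ∫_0^2 4 dx = 8.
Sum: -8 − 4 + 8 = -4.
So LHS = -4.
∫_0^2 v(x) φ(x) dx = ∫_0^2 (-2*x^3 + 3*x^2 + 2*x) dx. Term by term:
  ∫_0^2 -2*x^3 dx = -8;  ∫_0^2 3*x^2 dx = 8;  ∫_0^2 2*x dx = 4.
Sum: -8 + 8 + 4 = 4.
So RHS = -∫_0^2 v(x) φ(x) dx = -4.
LHS = RHS, so the identity holds for this test φ.
Moreover u is smooth here and v(x) = u'(x) = 2*x + 1 pointwise, so the identity holds for every test function. Hence v is the weak derivative of u.


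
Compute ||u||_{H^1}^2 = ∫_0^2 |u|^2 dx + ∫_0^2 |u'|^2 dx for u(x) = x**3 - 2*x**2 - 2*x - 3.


||u||_{H^1}^2 = 8458/105

The H^1 norm (squared) on an interval (0, L) is
  ||u||_{H^1}^2 = ∫_0^L u(x)^2 dx + ∫_0^L u'(x)^2 dx.
Compute u'(x) = 3*x**2 - 4*x - 2.
Then u(x)^2 = x**6 - 4*x**5 + 2*x**3 + 16*x**2 + 12*x + 9 and u'(x)^2 = 9*x**4 - 24*x**3 + 4*x**2 + 16*x + 4.
Integrate each monomial from 0 to 2 using ∫_0^2 c·x^n dx = c·2^(n+1)/(n+1):
  ∫_0^2 u(x)^2 dx = ∫_0^2 (x^6 - 4*x^5 + 2*x^3 + 16*x^2 + 12*x + 9) dx. Term by term:
    ∫_0^2 x^6 dx = 128/7;  ∫_0^2 -4*x^5 dx = -128/3;  ∫_0^2 2*x^3 dx = 8;
    ∫_0^2 16*x^2 dx = 128/3;  ∫_0^2 12*x dx = 24;  ∫_0^2 9 dx = 18.
  Sum: 128/7 − 128/3 + 8 + 128/3 + 24 + 18 = 478/7.
  ∫_0^2 u'(x)^2 dx = ∫_0^2 (9*x^4 - 24*x^3 + 4*x^2 + 16*x + 4) dx. Term by term:
    ∫_0^2 9*x^4 dx = 288/5;  ∫_0^2 -24*x^3 dx = -96;  ∫_0^2 4*x^2 dx = 32/3;
    ∫_0^2 16*x dx = 32;  ∫_0^2 4 dx = 8.
  Sum: 288/5 − 96 + 32/3 + 32 + 8 = 184/15.
Adding: ||u||_{H^1}^2 = 478/7 + 184/15 = 8458/105.


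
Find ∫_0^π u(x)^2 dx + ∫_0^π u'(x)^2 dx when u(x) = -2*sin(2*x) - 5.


||u||_{H^1(0,π)}^2 = 35*π

u'(x) = -4*cos(2*x).
Expand u² and (u')² and integrate term by term on (0, π), using: for integers n ≥ 1, ∫_0^π sin²(nx) dx = ∫_0^π cos²(nx) dx = π/2; for n ≠ n', ∫_0^π sin(nx)sin(n'x) dx = ∫_0^π cos(nx)cos(n'x) dx = 0; and by product-to-sum, ∫_0^π sin(nx)cos(n'x) dx = ½∫_0^π [sin((n+n')x) + sin((n−n')x)] dx, which is 0 when n+n' is even and 2n/(n²−n'²) when n+n' is odd (it need not vanish on (0, π)). For the constant mode: ∫_0^π 1 dx = π, ∫_0^π cos(nx) dx = 0, ∫_0^π sin(nx) dx = (1−(−1)^n)/n.
  u² squared terms: (-5)²·∫1 dx = 25·π = 25*π;  (-2)²·∫sin(2x)² dx = 4·π/2 = 2*π.
  u² cross terms: 2·(-5)·(-2)·∫1·sin(2x) dx = 20·(0) = 0.
  So ∫_0^π u² dx = 25*π + 2*π + 0 = 27*π.
  (u')² squared terms: (-4)²·∫cos(2x)² dx = 16·π/2 = 8*π.
  So ∫_0^π (u')² dx = 8*π.
||u||_{H^1}^2 = (27*π) + (8*π) = 35*π.


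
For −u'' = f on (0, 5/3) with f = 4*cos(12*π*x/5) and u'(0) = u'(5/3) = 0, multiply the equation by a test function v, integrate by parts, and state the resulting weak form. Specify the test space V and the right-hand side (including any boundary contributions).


V = H^1(0, 5/3) (no boundary constraint on v; u is determined up to an additive constant); weak form: ∫_0^5/3 u'v' dx = ∫_0^5/3 (4*cos(12*π*x/5)) v dx for all v ∈ V.

Multiply both sides by a test function v and integrate from 0 to 5/3:
  ∫_0^5/3 −u''(x) v(x) dx = ∫_0^5/3 f(x) v(x) dx.
Integrate the LHS by parts once:
  ∫_0^5/3 −u'' v dx = −[u'(x) v(x)]_0^5/3 + ∫_0^5/3 u'(x) v'(x) dx.
Thus ∫_0^5/3 u'(x) v'(x) dx = ∫_0^5/3 f(x) v(x) dx + [u'(x) v(x)]_0^5/3.
Choose V so that boundary terms are either known or forced to vanish.
u has homogeneous Neumann: u'(0) = u'(5/3) = 0. So [u' v]_0^5/3 = 0·v(5/3) − 0·v(0) = 0 for any v; take V = H^1(0, 5/3).
Weak formulation: find u (satisfying any essential BC) such that ∫_0^5/3 u'(x) v'(x) dx = ∫_0^5/3 f v dx for all v ∈ V (homogeneous Neumann, so boundary terms vanish).
Substituting f(x) = 4*cos(12*π*x/5), the right-hand side is ∫_0^5/3 (4*cos(12*π*x/5)) v dx.
Compatibility check (pure Neumann): taking v ≡ 1 ∈ V gives 0 = ∫_0^5/3 f dx + (0) − (0), i.e. ∫_0^5/3 f dx must equal u'(0) − u'(5/3) = 0. Indeed ∫_0^5/3 (4*cos(12*π*x/5)) dx = 0, so the data are compatible. The solution is then unique only up to an additive constant (fix it e.g. by requiring ∫_0^5/3 u dx = 0).


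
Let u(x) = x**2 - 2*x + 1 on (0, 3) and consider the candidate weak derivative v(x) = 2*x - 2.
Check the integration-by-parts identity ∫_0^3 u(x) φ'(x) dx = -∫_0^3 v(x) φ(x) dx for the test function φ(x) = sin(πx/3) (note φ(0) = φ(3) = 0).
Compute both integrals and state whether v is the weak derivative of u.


LHS = -6/π, RHS = -6/π. Yes, v = u' weakly.

u(x) = x**2 - 2*x + 1, classical derivative u'(x) = 2*x - 2.
φ(x) = sin(πx/3), so φ'(x) = π*cos(π*x/3)/3.
Note φ(0) = φ(3) = 0, so the boundary term u·φ vanishes.
LHS = ∫_0^3 u(x) φ'(x) dx = ∫_0^3 (π*x^2*cos(π*x/3)/3 - 2*π*x*cos(π*x/3)/3 + π*cos(π*x/3)/3) dx. Term by term:
  ∫_0^3 π*cos(π*x/3)/3 dx = 0;  ∫_0^3 -2*π*x*cos(π*x/3)/3 dx = 12/π;  ∫_0^3 π*x^2*cos(π*x/3)/3 dx = -18/π.
Sum: 0 + 12/π − 18/π = -6/π.
So LHS = -6/π.
∫_0^3 v(x) φ(x) dx = ∫_0^3 (2*x*sin(π*x/3) - 2*sin(π*x/3)) dx. Term by term:
  ∫_0^3 -2*sin(π*x/3) dx = -12/π;  ∫_0^3 2*x*sin(π*x/3) dx = 18/π.
Sum: -12/π + 18/π = 6/π.
So RHS = -∫_0^3 v(x) φ(x) dx = -6/π.
LHS = RHS, so the identity holds for this test φ.
Moreover u is smooth here and v(x) = u'(x) = 2*x - 2 pointwise, so the identity holds for every test function. Hence v is the weak derivative of u.


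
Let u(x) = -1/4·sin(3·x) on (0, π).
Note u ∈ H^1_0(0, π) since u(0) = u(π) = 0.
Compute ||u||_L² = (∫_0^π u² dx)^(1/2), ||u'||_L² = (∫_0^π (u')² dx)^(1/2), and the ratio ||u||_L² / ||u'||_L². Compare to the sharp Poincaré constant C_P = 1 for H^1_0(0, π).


||u||_L² / ||u'||_L² = 1/3 < C_P = 1.

u(x) = -1/4·sin(3·x), so u'(x) = -3*cos(3*x)/4.
Writing u(x) = A·sin(kπx/L) with A = -1/4 and k = 3, use ∫_0^L sin²(kπx/L) dx = L/2 and ∫_0^L cos²(kπx/L) dx = L/2.
u² = 1/16·sin²(3·x) and (u')² = 9/16·cos²(3·x), and each of sin², cos² integrates to L/2 = π/2 over (0, π).
∫_0^π u² dx = π/32, so ||u||_L² = sqrt(2)*sqrt(π)/8.
∫_0^π (u')² dx = 9*π/32, so ||u'||_L² = 3*sqrt(2)*sqrt(π)/8.
Ratio ||u||_L² / ||u'||_L² = 1/3.
Sharp Poincaré constant on H^1_0(0, π) is C_P = L/π = 1, achieved by sin(x).
This is the k = 3 harmonic; the ratio L/(kπ) is strictly less than C_P = L/π, consistent with the sharp inequality ||u||_L² ≤ C_P ||u'||_L².


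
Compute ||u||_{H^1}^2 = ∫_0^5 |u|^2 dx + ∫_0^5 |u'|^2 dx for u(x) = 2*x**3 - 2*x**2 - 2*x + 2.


||u||_{H^1}^2 = 807440/21

The H^1 norm (squared) on an interval (0, L) is
  ||u||_{H^1}^2 = ∫_0^L u(x)^2 dx + ∫_0^L u'(x)^2 dx.
Compute u'(x) = 6*x**2 - 4*x - 2.
Then u(x)^2 = 4*x**6 - 8*x**5 - 4*x**4 + 16*x**3 - 4*x**2 - 8*x + 4 and u'(x)^2 = 36*x**4 - 48*x**3 - 8*x**2 + 16*x + 4.
Integrate each monomial from 0 to 5 using ∫_0^5 c·x^n dx = c·5^(n+1)/(n+1):
  ∫_0^5 u(x)^2 dx = ∫_0^5 (4*x^6 - 8*x^5 - 4*x^4 + 16*x^3 - 4*x^2 - 8*x + 4) dx. Term by term:
    ∫_0^5 4*x^6 dx = 312500/7;  ∫_0^5 -8*x^5 dx = -62500/3;  ∫_0^5 -4*x^4 dx = -2500;
    ∫_0^5 16*x^3 dx = 2500;  ∫_0^5 -4*x^2 dx = -500/3;  ∫_0^5 -8*x dx = -100;
    ∫_0^5 4 dx = 20.
  Sum: 312500/7 − 62500/3 − 2500 + 2500 − 500/3 − 100 + 20 = 164940/7.
  ∫_0^5 u'(x)^2 dx = ∫_0^5 (36*x^4 - 48*x^3 - 8*x^2 + 16*x + 4) dx. Term by term:
    ∫_0^5 36*x^4 dx = 22500;  ∫_0^5 -48*x^3 dx = -7500;  ∫_0^5 -8*x^2 dx = -1000/3;
    ∫_0^5 16*x dx = 200;  ∫_0^5 4 dx = 20.
  Sum: 22500 − 7500 − 1000/3 + 200 + 20 = 44660/3.
Adding: ||u||_{H^1}^2 = 164940/7 + 44660/3 = 807440/21.


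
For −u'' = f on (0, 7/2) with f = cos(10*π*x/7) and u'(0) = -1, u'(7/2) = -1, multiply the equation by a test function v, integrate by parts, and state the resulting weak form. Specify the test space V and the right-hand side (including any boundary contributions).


V = H^1(0, 7/2) (v unrestricted at boundary; u is determined up to an additive constant); weak form: ∫_0^7/2 u'v' dx = ∫_0^7/2 (cos(10*π*x/7)) v dx − v(7/2) + v(0) for all v ∈ V.

Multiply both sides by a test function v and integrate from 0 to 7/2:
  ∫_0^7/2 −u''(x) v(x) dx = ∫_0^7/2 f(x) v(x) dx.
Integrate the LHS by parts once:
  ∫_0^7/2 −u'' v dx = −[u'(x) v(x)]_0^7/2 + ∫_0^7/2 u'(x) v'(x) dx.
Thus ∫_0^7/2 u'(x) v'(x) dx = ∫_0^7/2 f(x) v(x) dx + [u'(x) v(x)]_0^7/2.
Choose V so that boundary terms are either known or forced to vanish.
u has inhomogeneous Neumann u'(0) = -1, u'(7/2) = -1. [u' v]_0^7/2 = (-1)·v(7/2) − (-1)·v(0) = − v(7/2) + v(0). Take V = H^1(0, 7/2); boundary term becomes part of RHS.
Weak formulation: find u (satisfying any essential BC) such that ∫_0^7/2 u'(x) v'(x) dx = ∫_0^7/2 f v dx − v(7/2) + v(0) for all v ∈ V (Neumann data are natural BCs: they enter the RHS as boundary terms).
Substituting f(x) = cos(10*π*x/7), the right-hand side is ∫_0^7/2 (cos(10*π*x/7)) v dx − v(7/2) + v(0).
Compatibility check (pure Neumann): taking v ≡ 1 ∈ V gives 0 = ∫_0^7/2 f dx + (-1) − (-1), i.e. ∫_0^7/2 f dx must equal u'(0) − u'(7/2) = 0. Indeed ∫_0^7/2 (cos(10*π*x/7)) dx = 0, so the data are compatible. The solution is then unique only up to an additive constant (fix it e.g. by requiring ∫_0^7/2 u dx = 0).


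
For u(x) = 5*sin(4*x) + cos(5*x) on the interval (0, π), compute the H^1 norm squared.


||u||_{H^1(0,π)}^2 = -2080/9 + 451*π/2

u'(x) = -5*sin(5*x) + 20*cos(4*x).
Expand u² and (u')² and integrate term by term on (0, π), using: for integers n ≥ 1, ∫_0^π sin²(nx) dx = ∫_0^π cos²(nx) dx = π/2; for n ≠ n', ∫_0^π sin(nx)sin(n'x) dx = ∫_0^π cos(nx)cos(n'x) dx = 0; and by product-to-sum, ∫_0^π sin(nx)cos(n'x) dx = ½∫_0^π [sin((n+n')x) + sin((n−n')x)] dx, which is 0 when n+n' is even and 2n/(n²−n'²) when n+n' is odd (it need not vanish on (0, π)).
  u² squared terms: (5)²·∫sin(4x)² dx = 25·π/2 = 25*π/2;  (1)²·∫cos(5x)² dx = 1·π/2 = π/2.
  u² cross terms: 2·(5)·(1)·∫sin(4x)·cos(5x) dx = 10·(-8/9) = -80/9.
  So ∫_0^π u² dx = 25*π/2 + π/2 − 80/9 = -80/9 + 13*π.
  (u')² squared terms: (-5)²·∫sin(5x)² dx = 25·π/2 = 25*π/2;  (20)²·∫cos(4x)² dx = 400·π/2 = 200*π.
  (u')² cross terms: 2·(-5)·(20)·∫sin(5x)·cos(4x) dx = -200·(10/9) = -2000/9.
  So ∫_0^π (u')² dx = 25*π/2 + 200*π − 2000/9 = -2000/9 + 425*π/2.
||u||_{H^1}^2 = (-80/9 + 13*π) + (-2000/9 + 425*π/2) = -2080/9 + 451*π/2.


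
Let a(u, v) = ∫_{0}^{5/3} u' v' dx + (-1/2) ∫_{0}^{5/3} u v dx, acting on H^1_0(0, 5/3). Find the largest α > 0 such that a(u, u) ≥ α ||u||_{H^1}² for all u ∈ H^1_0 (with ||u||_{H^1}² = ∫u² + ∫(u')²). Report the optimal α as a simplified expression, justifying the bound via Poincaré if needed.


α = (-25 + 18*π^2)/(2*(25 + 9*π^2))

Coercivity of a(·,·) on H^1_0(0, 5/3) means a(u, u) ≥ α ||u||_{H^1}² for every u ∈ H^1_0.
The interval has length L = 5/3, and Poincaré/coercivity depend only on L. Here a(u, u) = ∫(u')² + (-1/2)·∫u².
Here c = -1/2 < 0 with |c| < (π/L)² = 9*π^2/25, so coercivity still holds. The condition a(u,u) ≥ α||u||_{H^1}² reads (1−α)∫(u')² ≥ (α−c)∫u². Any admissible α is ≤ 1 (rapidly oscillating u have ∫u²/∫(u')² → 0), and α = 1 would force 0 ≥ (1−c)∫u², impossible since c < 1; so 1−α > 0. By the sharp Poincaré inequality on H^1_0 of an interval of length L, ∫(u')² ≥ (π/L)²∫u² with equality for the first sine mode sin(π(x−x₀)/L) (x₀ the left endpoint), so the inequality holds for all u iff (1−α)(π/L)² ≥ α − c, i.e. α ≤ ((π/L)² + c)/((π/L)² + 1) = (1 + c(L/π)²)/(1 + (L/π)²). (Direct route, valid since c ≤ 0: Poincaré gives c∫u² ≥ c(L/π)²∫(u')², so a(u,u) ≥ (1 + c(L/π)²)∫(u')², while ||u||_{H^1}² ≤ (1 + (L/π)²)∫(u')²; dividing yields the same α.) With (π/L)² = 9*π^2/25 and c = -1/2, the largest admissible constant is α = ((π/L)² + c)/((π/L)² + 1).
Simplifying, α = (-25 + 18*π^2)/(2*(25 + 9*π^2)).


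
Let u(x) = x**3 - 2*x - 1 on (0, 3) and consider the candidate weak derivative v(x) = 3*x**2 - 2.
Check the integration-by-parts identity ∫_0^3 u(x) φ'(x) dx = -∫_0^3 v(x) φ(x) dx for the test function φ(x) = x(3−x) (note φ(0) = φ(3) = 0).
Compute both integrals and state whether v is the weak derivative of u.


LHS = -549/20, RHS = -549/20. Yes, v = u' weakly.

u(x) = x**3 - 2*x - 1, classical derivative u'(x) = 3*x**2 - 2.
φ(x) = x(3−x), so φ'(x) = 3 - 2*x.
Note φ(0) = φ(3) = 0, so the boundary term u·φ vanishes.
LHS = ∫_0^3 u(x) φ'(x) dx = ∫_0^3 (-2*x^4 + 3*x^3 + 4*x^2 - 4*x - 3) dx. Term by term:
  ∫_0^3 -2*x^4 dx = -486/5;  ∫_0^3 3*x^3 dx = 243/4;  ∫_0^3 4*x^2 dx = 36;
  ∫_0^3 -4*x dx = -18;  ∫_0^3 -3 dx = -9.
Sum: -486/5 + 243/4 + 36 − 18 − 9 = -549/20.
So LHS = -549/20.
∫_0^3 v(x) φ(x) dx = ∫_0^3 (-3*x^4 + 9*x^3 + 2*x^2 - 6*x) dx. Term by term:
  ∫_0^3 -3*x^4 dx = -729/5;  ∫_0^3 9*x^3 dx = 729/4;  ∫_0^3 2*x^2 dx = 18;
  ∫_0^3 -6*x dx = -27.
Sum: -729/5 + 729/4 + 18 − 27 = 549/20.
So RHS = -∫_0^3 v(x) φ(x) dx = -549/20.
LHS = RHS, so the identity holds for this test φ.
Moreover u is smooth here and v(x) = u'(x) = 3*x**2 - 2 pointwise, so the identity holds for every test function. Hence v is the weak derivative of u.


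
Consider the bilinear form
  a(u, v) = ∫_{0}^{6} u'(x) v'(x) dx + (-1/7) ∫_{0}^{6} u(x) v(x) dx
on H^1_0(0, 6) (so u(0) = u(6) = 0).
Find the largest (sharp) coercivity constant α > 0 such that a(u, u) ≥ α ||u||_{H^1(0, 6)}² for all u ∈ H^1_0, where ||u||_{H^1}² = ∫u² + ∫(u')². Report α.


α = (-36/7 + π^2)/(π^2 + 36)

Coercivity of a(·,·) on H^1_0(0, 6) means a(u, u) ≥ α ||u||_{H^1}² for every u ∈ H^1_0.
The interval has length L = 6, and Poincaré/coercivity depend only on L. Here a(u, u) = ∫(u')² + (-1/7)·∫u².
Here c = -1/7 < 0 with |c| < (π/L)² = π^2/36, so coercivity still holds. The condition a(u,u) ≥ α||u||_{H^1}² reads (1−α)∫(u')² ≥ (α−c)∫u². Any admissible α is ≤ 1 (rapidly oscillating u have ∫u²/∫(u')² → 0), and α = 1 would force 0 ≥ (1−c)∫u², impossible since c < 1; so 1−α > 0. By the sharp Poincaré inequality on H^1_0 of an interval of length L, ∫(u')² ≥ (π/L)²∫u² with equality for the first sine mode sin(π(x−x₀)/L) (x₀ the left endpoint), so the inequality holds for all u iff (1−α)(π/L)² ≥ α − c, i.e. α ≤ ((π/L)² + c)/((π/L)² + 1) = (1 + c(L/π)²)/(1 + (L/π)²). (Direct route, valid since c ≤ 0: Poincaré gives c∫u² ≥ c(L/π)²∫(u')², so a(u,u) ≥ (1 + c(L/π)²)∫(u')², while ||u||_{H^1}² ≤ (1 + (L/π)²)∫(u')²; dividing yields the same α.) With (π/L)² = π^2/36 and c = -1/7, the largest admissible constant is α = ((π/L)² + c)/((π/L)² + 1).
Simplifying, α = (-36/7 + π^2)/(π^2 + 36).


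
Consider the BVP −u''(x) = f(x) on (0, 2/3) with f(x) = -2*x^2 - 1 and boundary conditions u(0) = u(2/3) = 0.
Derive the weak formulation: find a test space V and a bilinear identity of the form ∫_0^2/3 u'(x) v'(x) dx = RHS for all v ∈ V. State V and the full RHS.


V = H^1_0(0, 2/3) (so v(0) = v(2/3) = 0); weak form: ∫_0^2/3 u'v' dx = ∫_0^2/3 (-2*x^2 - 1) v dx for all v ∈ V.

Multiply both sides by a test function v and integrate from 0 to 2/3:
  ∫_0^2/3 −u''(x) v(x) dx = ∫_0^2/3 f(x) v(x) dx.
Integrate the LHS by parts once:
  ∫_0^2/3 −u'' v dx = −[u'(x) v(x)]_0^2/3 + ∫_0^2/3 u'(x) v'(x) dx.
Thus ∫_0^2/3 u'(x) v'(x) dx = ∫_0^2/3 f(x) v(x) dx + [u'(x) v(x)]_0^2/3.
Choose V so that boundary terms are either known or forced to vanish.
u is Dirichlet: u(0) = u(2/3) = 0. Let V = H^1_0(0, 2/3); then v(0) = v(2/3) = 0, and [u' v]_0^2/3 = 0.
Weak formulation: find u (satisfying any essential BC) such that ∫_0^2/3 u'(x) v'(x) dx = ∫_0^2/3 f v dx for all v ∈ V.
Substituting f(x) = -2*x^2 - 1, the right-hand side is ∫_0^2/3 (-2*x^2 - 1) v dx.


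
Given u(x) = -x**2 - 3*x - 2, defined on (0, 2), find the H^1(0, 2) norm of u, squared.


||u||_{H^1}^2 = 2246/15

The H^1 norm (squared) on an interval (0, L) is
  ||u||_{H^1}^2 = ∫_0^L u(x)^2 dx + ∫_0^L u'(x)^2 dx.
Compute u'(x) = -2*x - 3.
Then u(x)^2 = x**4 + 6*x**3 + 13*x**2 + 12*x + 4 and u'(x)^2 = 4*x**2 + 12*x + 9.
Integrate each monomial from 0 to 2 using ∫_0^2 c·x^n dx = c·2^(n+1)/(n+1):
  ∫_0^2 u(x)^2 dx = ∫_0^2 (x^4 + 6*x^3 + 13*x^2 + 12*x + 4) dx. Term by term:
    ∫_0^2 x^4 dx = 32/5;  ∫_0^2 6*x^3 dx = 24;  ∫_0^2 13*x^2 dx = 104/3;
    ∫_0^2 12*x dx = 24;  ∫_0^2 4 dx = 8.
  Sum: 32/5 + 24 + 104/3 + 24 + 8 = 1456/15.
  ∫_0^2 u'(x)^2 dx = ∫_0^2 (4*x^2 + 12*x + 9) dx. Term by term:
    ∫_0^2 4*x^2 dx = 32/3;  ∫_0^2 12*x dx = 24;  ∫_0^2 9 dx = 18.
  Sum: 32/3 + 24 + 18 = 158/3.
Adding: ||u||_{H^1}^2 = 1456/15 + 158/3 = 2246/15.


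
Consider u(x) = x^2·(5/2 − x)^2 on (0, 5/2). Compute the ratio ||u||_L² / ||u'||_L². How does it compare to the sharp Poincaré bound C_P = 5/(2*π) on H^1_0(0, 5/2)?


||u||_L² / ||u'||_L² = 5*sqrt(3)/12 < C_P = 5/(2*π).

u(x) = x^2·(5/2 − x)^2, so u'(x) = x*(2*x - 5)*(4*x - 5)/2.
u(x) = x^2·(5/2 − x)^2 vanishes at x = 0 and x = 5/2, so u ∈ H^1_0(0, 5/2). Differentiate via the product rule and integrate the resulting polynomials term by term.
  ∫_0^5/2 u² dx = ∫_0^5/2 (x^8 - 10*x^7 + 75*x^6/2 - 125*x^5/2 + 625*x^4/16) dx. Term by term:
    ∫_0^5/2 x^8 dx = 1953125/4608;  ∫_0^5/2 -10*x^7 dx = -1953125/1024;  ∫_0^5/2 75*x^6/2 dx = 5859375/1792;
    ∫_0^5/2 -125*x^5/2 dx = -1953125/768;  ∫_0^5/2 625*x^4/16 dx = 390625/512.
  Sum: 1953125/4608 − 1953125/1024 + 5859375/1792 − 1953125/768 + 390625/512 = 390625/64512.
  ∫_0^5/2 (u')² dx = ∫_0^5/2 (16*x^6 - 120*x^5 + 325*x^4 - 375*x^3 + 625*x^2/4) dx. Term by term:
    ∫_0^5/2 16*x^6 dx = 78125/56;  ∫_0^5/2 -120*x^5 dx = -78125/16;  ∫_0^5/2 325*x^4 dx = 203125/32;
    ∫_0^5/2 -375*x^3 dx = -234375/64;  ∫_0^5/2 625*x^2/4 dx = 78125/96.
  Sum: 78125/56 − 78125/16 + 203125/32 − 234375/64 + 78125/96 = 15625/1344.
∫_0^5/2 u² dx = 390625/64512, so ||u||_L² = 625*sqrt(7)/672.
∫_0^5/2 (u')² dx = 15625/1344, so ||u'||_L² = 125*sqrt(21)/168.
Ratio ||u||_L² / ||u'||_L² = 5*sqrt(3)/12.
Sharp Poincaré constant on H^1_0(0, 5/2) is C_P = L/π = 5/(2*π), achieved by sin(2*π/5·x).
A polynomial bump cannot attain the sharp Poincaré constant (only the first sine eigenfunction does), so the ratio is strictly less than C_P, consistent with ||u||_L² ≤ C_P ||u'||_L².


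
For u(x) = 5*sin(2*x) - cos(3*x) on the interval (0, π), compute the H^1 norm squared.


||u||_{H^1(0,π)}^2 = 80 + 135*π/2

u'(x) = 3*sin(3*x) + 10*cos(2*x).
Expand u² and (u')² and integrate term by term on (0, π), using: for integers n ≥ 1, ∫_0^π sin²(nx) dx = ∫_0^π cos²(nx) dx = π/2; for n ≠ n', ∫_0^π sin(nx)sin(n'x) dx = ∫_0^π cos(nx)cos(n'x) dx = 0; and by product-to-sum, ∫_0^π sin(nx)cos(n'x) dx = ½∫_0^π [sin((n+n')x) + sin((n−n')x)] dx, which is 0 when n+n' is even and 2n/(n²−n'²) when n+n' is odd (it need not vanish on (0, π)).
  u² squared terms: (-1)²·∫cos(3x)² dx = 1·π/2 = π/2;  (5)²·∫sin(2x)² dx = 25·π/2 = 25*π/2.
  u² cross terms: 2·(-1)·(5)·∫cos(3x)·sin(2x) dx = -10·(-4/5) = 8.
  So ∫_0^π u² dx = π/2 + 25*π/2 + 8 = 8 + 13*π.
  (u')² squared terms: (3)²·∫sin(3x)² dx = 9·π/2 = 9*π/2;  (10)²·∫cos(2x)² dx = 100·π/2 = 50*π.
  (u')² cross terms: 2·(3)·(10)·∫sin(3x)·cos(2x) dx = 60·(6/5) = 72.
  So ∫_0^π (u')² dx = 9*π/2 + 50*π + 72 = 72 + 109*π/2.
||u||_{H^1}^2 = (8 + 13*π) + (72 + 109*π/2) = 80 + 135*π/2.


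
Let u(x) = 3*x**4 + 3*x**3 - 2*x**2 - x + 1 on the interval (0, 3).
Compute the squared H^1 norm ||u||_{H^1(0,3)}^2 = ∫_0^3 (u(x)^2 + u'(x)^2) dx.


||u||_{H^1}^2 = 14037321/140

The H^1 norm (squared) on an interval (0, L) is
  ||u||_{H^1}^2 = ∫_0^L u(x)^2 dx + ∫_0^L u'(x)^2 dx.
Compute u'(x) = 12*x**3 + 9*x**2 - 4*x - 1.
Then u(x)^2 = 9*x**8 + 18*x**7 - 3*x**6 - 18*x**5 + 4*x**4 + 10*x**3 - 3*x**2 - 2*x + 1 and u'(x)^2 = 144*x**6 + 216*x**5 - 15*x**4 - 96*x**3 - 2*x**2 + 8*x + 1.
Integrate each monomial from 0 to 3 using ∫_0^3 c·x^n dx = c·3^(n+1)/(n+1):
  ∫_0^3 u(x)^2 dx = ∫_0^3 (9*x^8 + 18*x^7 - 3*x^6 - 18*x^5 + 4*x^4 + 10*x^3 - 3*x^2 - 2*x + 1) dx. Term by term:
    ∫_0^3 9*x^8 dx = 19683;  ∫_0^3 18*x^7 dx = 59049/4;  ∫_0^3 -3*x^6 dx = -6561/7;
    ∫_0^3 -18*x^5 dx = -2187;  ∫_0^3 4*x^4 dx = 972/5;  ∫_0^3 10*x^3 dx = 405/2;
    ∫_0^3 -3*x^2 dx = -27;  ∫_0^3 -2*x dx = -9;  ∫_0^3 1 dx = 3.
  Sum: 19683 + 59049/4 − 6561/7 − 2187 + 972/5 + 405/2 − 27 − 9 + 3 = 4435881/140.
  ∫_0^3 u'(x)^2 dx = ∫_0^3 (144*x^6 + 216*x^5 - 15*x^4 - 96*x^3 - 2*x^2 + 8*x + 1) dx. Term by term:
    ∫_0^3 144*x^6 dx = 314928/7;  ∫_0^3 216*x^5 dx = 26244;  ∫_0^3 -15*x^4 dx = -729;
    ∫_0^3 -96*x^3 dx = -1944;  ∫_0^3 -2*x^2 dx = -18;  ∫_0^3 8*x dx = 36;
    ∫_0^3 1 dx = 3.
  Sum: 314928/7 + 26244 − 729 − 1944 − 18 + 36 + 3 = 480072/7.
Adding: ||u||_{H^1}^2 = 4435881/140 + 480072/7 = 14037321/140.
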